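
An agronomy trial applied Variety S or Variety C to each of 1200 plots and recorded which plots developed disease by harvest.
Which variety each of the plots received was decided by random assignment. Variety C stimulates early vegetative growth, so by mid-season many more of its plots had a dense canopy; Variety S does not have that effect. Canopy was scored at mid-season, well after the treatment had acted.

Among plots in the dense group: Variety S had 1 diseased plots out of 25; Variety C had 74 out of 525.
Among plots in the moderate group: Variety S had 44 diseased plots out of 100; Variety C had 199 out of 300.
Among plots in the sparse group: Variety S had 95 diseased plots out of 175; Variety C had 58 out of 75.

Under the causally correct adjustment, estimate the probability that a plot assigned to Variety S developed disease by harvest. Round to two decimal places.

Mid-season canopy is recorded after the variety and is itself shifted by it — it sits on the causal path from variety to outcome. Conditioning on a mediator would strip out part of the effect we want; the pooled comparison gives the total causal effect.
So P(outcome | do(Variety S)) is just the pooled rate for Variety S: 140/300 = 0.467.

0.47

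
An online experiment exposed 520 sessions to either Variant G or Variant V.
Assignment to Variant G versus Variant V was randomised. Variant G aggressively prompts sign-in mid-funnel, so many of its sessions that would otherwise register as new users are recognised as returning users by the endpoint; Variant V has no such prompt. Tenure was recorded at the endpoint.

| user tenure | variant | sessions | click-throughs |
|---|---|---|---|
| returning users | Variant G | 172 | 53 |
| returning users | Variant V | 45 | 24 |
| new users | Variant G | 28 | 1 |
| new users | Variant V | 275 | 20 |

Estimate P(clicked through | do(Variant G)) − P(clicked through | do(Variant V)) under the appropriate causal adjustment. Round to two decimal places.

Variant V is higher inside every user tenure stratum but Variant G is higher in aggregate. Whether to stratify depends on how user tenure relates to the variant.
Because the variant influences user tenure, user tenure is a post-treatment mediator, not a confounder. Stratifying on it would bias the estimate; the causal effect is the crude pooled difference.
The causal difference is the pooled difference: 0.270 − 0.138 = +0.133.

+0.13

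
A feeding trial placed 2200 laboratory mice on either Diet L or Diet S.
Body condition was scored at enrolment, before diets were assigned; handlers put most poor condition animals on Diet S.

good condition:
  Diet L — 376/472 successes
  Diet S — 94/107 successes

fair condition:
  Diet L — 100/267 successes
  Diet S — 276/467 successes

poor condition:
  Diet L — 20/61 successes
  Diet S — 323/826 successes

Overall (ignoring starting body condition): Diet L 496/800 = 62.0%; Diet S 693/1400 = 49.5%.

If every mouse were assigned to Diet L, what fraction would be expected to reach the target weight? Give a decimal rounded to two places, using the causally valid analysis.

0.47

Starting body condition differs across diets for reasons unrelated to any effect of the diet itself, and it separately predicts the outcome — a classic confounder. We must compare within starting body condition levels.
Standardising Diet L to the population starting body condition mix: 0.263·376/472 + 0.334·100/267 + 0.403·20/61 = 0.467.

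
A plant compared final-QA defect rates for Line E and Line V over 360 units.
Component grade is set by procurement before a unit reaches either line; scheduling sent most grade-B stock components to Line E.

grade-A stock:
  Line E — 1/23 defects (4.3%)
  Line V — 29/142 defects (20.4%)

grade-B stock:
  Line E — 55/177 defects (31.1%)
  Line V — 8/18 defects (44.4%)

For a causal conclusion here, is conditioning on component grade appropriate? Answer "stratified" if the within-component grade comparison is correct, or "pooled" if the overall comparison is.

stratified

Component grade satisfies the back-door criterion: it is not a descendant of the line, and it blocks the spurious path from line to outcome. Adjusting for it (i.e., using the within-component grade rates) gives the causal effect.
Within each level — grade-A stock: 4.3% vs 20.4%; grade-B stock: 31.1% vs 44.4% — Line E is lower every time.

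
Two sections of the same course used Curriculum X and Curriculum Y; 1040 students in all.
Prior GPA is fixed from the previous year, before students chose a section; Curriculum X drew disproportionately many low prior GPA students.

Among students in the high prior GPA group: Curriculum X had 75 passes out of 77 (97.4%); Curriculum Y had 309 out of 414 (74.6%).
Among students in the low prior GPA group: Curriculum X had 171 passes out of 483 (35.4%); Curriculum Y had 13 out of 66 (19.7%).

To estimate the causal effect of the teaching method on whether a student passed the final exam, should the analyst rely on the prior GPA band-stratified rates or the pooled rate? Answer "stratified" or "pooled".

Here prior GPA band is a common cause — it drives both which teaching method a case falls under and the outcome. The crude comparison mixes populations; the stratum-specific rates are the causally relevant ones.
Within each level — high prior GPA: 97.4% vs 74.6%; low prior GPA: 35.4% vs 19.7% — Curriculum X is higher every time.

stratified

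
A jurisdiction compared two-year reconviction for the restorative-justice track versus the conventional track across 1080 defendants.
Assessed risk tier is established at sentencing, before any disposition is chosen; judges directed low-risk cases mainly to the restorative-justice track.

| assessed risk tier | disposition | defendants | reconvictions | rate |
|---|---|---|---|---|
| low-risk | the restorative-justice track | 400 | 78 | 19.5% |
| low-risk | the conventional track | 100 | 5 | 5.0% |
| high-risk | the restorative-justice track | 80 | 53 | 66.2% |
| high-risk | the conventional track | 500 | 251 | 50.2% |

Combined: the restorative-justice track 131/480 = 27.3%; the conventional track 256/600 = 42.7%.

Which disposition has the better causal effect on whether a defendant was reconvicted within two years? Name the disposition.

the conventional track is lower inside every assessed risk tier stratum but the restorative-justice track is lower in aggregate. Whether to stratify depends on how assessed risk tier relates to the disposition.
Here assessed risk tier is a common cause — it drives both which disposition a case falls under and the outcome. The crude comparison mixes populations; the stratum-specific rates are the causally relevant ones.
Within each level — low-risk: 19.5% vs 5.0%; high-risk: 66.2% vs 50.2% — the conventional track is lower every time.

the conventional track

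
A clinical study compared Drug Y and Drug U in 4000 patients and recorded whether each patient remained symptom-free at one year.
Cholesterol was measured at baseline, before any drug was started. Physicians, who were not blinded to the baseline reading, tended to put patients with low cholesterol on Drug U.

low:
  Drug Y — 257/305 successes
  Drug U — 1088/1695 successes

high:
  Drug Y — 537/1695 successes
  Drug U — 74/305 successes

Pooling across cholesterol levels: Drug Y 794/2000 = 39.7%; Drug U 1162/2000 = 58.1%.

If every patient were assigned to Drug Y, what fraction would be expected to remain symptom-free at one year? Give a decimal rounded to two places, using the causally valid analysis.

0.58

The stratified and pooled comparisons disagree (Drug Y wins within each cholesterol; Drug U wins overall), so the answer turns on the causal role of cholesterol.
Cholesterol differs across drugs for reasons unrelated to any effect of the drug itself, and it separately predicts the outcome — a classic confounder. We must compare within cholesterol levels.
Standardising Drug Y to the population cholesterol mix: 0.500·257/305 + 0.500·537/1695 = 0.580.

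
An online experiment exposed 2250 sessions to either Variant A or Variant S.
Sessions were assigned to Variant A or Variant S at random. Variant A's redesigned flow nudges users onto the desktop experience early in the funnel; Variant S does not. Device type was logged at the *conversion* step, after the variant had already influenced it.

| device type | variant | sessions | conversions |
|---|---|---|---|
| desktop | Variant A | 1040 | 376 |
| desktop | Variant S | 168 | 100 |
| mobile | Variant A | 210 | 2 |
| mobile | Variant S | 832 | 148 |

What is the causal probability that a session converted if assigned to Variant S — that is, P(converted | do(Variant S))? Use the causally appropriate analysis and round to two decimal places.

Within every device type level Variant S has the higher rate, yet pooled Variant A does — Simpson's reversal.
Device type is recorded after the variant and is itself shifted by it — it sits on the causal path from variant to outcome. Conditioning on a mediator would strip out part of the effect we want; the pooled comparison gives the total causal effect.
So P(outcome | do(Variant S)) is just the pooled rate for Variant S: 248/1000 = 0.248.

0.25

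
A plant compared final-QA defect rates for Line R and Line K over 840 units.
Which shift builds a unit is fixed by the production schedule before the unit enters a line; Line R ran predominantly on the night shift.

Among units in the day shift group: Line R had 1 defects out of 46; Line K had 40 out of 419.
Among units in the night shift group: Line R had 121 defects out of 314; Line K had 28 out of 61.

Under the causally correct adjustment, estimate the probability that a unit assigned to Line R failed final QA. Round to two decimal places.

0.18

The shift-specific comparison favours Line R throughout, but the pooled figures favour Line K. The question is whether to condition on shift.
Shift is set before the line has any effect — it is not caused by the line — and it independently drives the outcome. That makes it a confounder, so the causal comparison is within shift levels.
Standardising Line R to the population shift mix: 0.554·1/46 + 0.446·121/314 = 0.184.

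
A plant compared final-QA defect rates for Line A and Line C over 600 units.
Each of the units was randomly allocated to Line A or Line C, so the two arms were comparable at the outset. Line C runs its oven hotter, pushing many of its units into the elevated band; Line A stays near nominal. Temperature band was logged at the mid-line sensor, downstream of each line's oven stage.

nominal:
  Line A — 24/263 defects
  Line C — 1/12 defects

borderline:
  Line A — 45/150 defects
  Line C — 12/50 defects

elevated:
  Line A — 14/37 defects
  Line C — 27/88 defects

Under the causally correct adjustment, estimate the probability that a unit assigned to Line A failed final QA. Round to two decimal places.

In-process temperature band lies on the pathway line → in-process temperature band → outcome, so adjusting for it blocks the indirect effect. For the total causal effect of line, use the unadjusted pooled rates.
So P(outcome | do(Line A)) is just the pooled rate for Line A: 83/450 = 0.184.

0.18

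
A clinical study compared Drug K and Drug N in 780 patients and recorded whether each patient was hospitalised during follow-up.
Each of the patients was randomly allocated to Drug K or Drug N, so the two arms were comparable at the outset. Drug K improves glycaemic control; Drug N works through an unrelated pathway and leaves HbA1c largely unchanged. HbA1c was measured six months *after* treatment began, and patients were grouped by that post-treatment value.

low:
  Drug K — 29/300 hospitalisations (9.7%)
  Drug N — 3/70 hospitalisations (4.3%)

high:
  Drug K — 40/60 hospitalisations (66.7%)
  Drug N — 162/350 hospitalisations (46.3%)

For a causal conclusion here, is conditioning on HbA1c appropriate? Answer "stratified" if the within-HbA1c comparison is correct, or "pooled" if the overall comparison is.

The distribution of HbA1c is itself part of what the drug does — it is an intermediate outcome. Holding it fixed would remove that part of the effect; the total effect is the pooled difference.
Pooled: Drug K 19.2% vs Drug N 39.3%; Drug K is lower overall.

pooled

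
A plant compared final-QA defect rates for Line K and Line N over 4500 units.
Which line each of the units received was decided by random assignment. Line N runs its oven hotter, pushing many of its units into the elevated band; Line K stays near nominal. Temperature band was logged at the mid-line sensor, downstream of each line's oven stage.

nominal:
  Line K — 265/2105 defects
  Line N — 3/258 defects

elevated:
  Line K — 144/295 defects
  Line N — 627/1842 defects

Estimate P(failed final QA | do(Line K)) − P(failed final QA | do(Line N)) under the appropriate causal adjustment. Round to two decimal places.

-0.13

Within every in-process temperature band level Line N has the lower rate, yet pooled Line K does — Simpson's reversal.
In-process temperature band is recorded after the line and is itself shifted by it — it sits on the causal path from line to outcome. Conditioning on a mediator would strip out part of the effect we want; the pooled comparison gives the total causal effect.
The causal difference is the pooled difference: 0.170 − 0.300 = -0.130.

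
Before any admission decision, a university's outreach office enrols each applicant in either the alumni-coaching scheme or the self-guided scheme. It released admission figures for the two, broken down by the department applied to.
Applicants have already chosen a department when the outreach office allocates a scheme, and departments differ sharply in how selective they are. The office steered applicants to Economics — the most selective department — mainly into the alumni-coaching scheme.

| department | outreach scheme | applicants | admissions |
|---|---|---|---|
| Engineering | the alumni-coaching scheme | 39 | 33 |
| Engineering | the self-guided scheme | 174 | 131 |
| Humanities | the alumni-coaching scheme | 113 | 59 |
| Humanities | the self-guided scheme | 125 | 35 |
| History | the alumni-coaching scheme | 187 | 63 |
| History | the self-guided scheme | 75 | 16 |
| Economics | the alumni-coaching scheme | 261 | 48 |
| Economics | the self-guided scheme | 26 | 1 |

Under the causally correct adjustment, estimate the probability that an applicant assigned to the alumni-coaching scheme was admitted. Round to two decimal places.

the alumni-coaching scheme is higher inside every department stratum but the self-guided scheme is higher in aggregate. Whether to stratify depends on how department relates to the outreach scheme.
Department is set before the outreach scheme has any effect — it is not caused by the outreach scheme — and it independently drives the outcome. That makes it a confounder, so the causal comparison is within department levels.
Standardising the alumni-coaching scheme to the population department mix: 0.213·33/39 + 0.238·59/113 + 0.262·63/187 + 0.287·48/261 = 0.446.

0.45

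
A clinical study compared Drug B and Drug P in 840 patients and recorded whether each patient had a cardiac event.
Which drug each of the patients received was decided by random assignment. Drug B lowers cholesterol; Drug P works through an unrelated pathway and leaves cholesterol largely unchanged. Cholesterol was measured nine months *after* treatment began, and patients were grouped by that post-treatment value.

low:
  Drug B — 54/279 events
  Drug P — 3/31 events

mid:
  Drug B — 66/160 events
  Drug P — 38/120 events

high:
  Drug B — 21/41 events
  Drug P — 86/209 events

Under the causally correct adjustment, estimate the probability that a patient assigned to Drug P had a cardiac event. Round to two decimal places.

Cholesterol here is a post-treatment variable shaped by the drug; conditioning on it would introduce bias rather than remove it. The overall comparison is the causal one.
So P(outcome | do(Drug P)) is just the pooled rate for Drug P: 127/360 = 0.353.

0.35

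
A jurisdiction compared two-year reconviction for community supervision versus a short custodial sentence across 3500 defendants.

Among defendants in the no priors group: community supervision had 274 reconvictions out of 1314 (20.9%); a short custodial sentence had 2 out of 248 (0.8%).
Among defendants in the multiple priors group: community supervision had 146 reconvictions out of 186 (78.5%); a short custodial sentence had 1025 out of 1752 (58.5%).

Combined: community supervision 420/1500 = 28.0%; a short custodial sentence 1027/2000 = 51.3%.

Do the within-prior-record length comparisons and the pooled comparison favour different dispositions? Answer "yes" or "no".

yes

Within each prior-record length level (no priors 20.9% vs 0.8%; multiple priors 78.5% vs 58.5%), a short custodial sentence has the lower rate every time. Pooled: 28.0% vs 51.3% — community supervision has the lower rate overall. The two comparisons disagree.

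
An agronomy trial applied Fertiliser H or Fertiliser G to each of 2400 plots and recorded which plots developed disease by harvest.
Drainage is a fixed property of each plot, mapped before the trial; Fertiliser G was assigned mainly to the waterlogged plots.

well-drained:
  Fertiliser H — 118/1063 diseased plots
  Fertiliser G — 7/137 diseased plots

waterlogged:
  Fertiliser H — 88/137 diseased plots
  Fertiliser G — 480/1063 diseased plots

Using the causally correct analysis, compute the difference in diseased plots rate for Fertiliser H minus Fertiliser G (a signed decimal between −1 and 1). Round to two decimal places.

Since field drainage is a pre-existing factor (not a product of the fertiliser) and it affects the outcome on its own, it is a confounder. The stratified rates, not the pooled rate, identify the causal effect.
Adjusting over the population distribution of field drainage: 0.500·(0.111−0.051) + 0.500·(0.642−0.452) = +0.125.

+0.13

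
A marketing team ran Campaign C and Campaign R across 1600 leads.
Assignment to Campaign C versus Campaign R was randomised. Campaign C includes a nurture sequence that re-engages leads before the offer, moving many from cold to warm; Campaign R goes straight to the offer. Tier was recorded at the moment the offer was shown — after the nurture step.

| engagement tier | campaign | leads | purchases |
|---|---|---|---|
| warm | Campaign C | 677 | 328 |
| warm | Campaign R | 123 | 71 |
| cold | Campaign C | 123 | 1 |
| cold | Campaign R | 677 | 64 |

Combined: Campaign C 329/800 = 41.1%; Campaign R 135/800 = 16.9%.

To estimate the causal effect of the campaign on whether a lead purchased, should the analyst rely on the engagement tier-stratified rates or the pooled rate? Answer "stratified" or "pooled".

pooled

The engagement tier-specific comparison favours Campaign R throughout, but the pooled figures favour Campaign C. The question is whether to condition on engagement tier.
Engagement tier here is a post-treatment variable shaped by the campaign; conditioning on it would introduce bias rather than remove it. The overall comparison is the causal one.
Pooled: Campaign C 41.1% vs Campaign R 16.9%; Campaign C is higher overall.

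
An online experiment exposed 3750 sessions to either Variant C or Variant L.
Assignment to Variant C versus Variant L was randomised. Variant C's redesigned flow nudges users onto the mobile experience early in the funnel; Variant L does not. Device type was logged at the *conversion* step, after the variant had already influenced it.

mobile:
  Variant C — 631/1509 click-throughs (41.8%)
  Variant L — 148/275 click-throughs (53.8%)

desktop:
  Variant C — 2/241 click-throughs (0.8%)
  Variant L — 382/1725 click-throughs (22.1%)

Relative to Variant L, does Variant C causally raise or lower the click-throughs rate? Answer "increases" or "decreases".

Device type is downstream of the variant. One should not condition on a consequence of treatment, so the overall rates are the right comparison.
Pooled: Variant C 36.2% vs Variant L 26.5%; Variant C is higher overall.

increases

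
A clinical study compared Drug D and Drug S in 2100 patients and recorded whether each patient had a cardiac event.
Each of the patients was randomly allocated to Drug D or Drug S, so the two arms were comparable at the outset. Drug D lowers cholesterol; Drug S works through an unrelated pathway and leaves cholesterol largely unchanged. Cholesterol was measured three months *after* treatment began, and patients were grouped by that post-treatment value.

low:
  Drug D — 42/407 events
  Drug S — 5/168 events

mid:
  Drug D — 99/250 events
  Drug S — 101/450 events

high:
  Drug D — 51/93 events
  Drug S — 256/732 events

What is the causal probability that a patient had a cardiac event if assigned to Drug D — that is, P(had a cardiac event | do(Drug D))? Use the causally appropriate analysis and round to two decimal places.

The stratified and pooled comparisons disagree (Drug S wins within each cholesterol; Drug D wins overall), so the answer turns on the causal role of cholesterol.
Cholesterol lies on the pathway drug → cholesterol → outcome, so adjusting for it blocks the indirect effect. For the total causal effect of drug, use the unadjusted pooled rates.
So P(outcome | do(Drug D)) is just the pooled rate for Drug D: 192/750 = 0.256.

0.26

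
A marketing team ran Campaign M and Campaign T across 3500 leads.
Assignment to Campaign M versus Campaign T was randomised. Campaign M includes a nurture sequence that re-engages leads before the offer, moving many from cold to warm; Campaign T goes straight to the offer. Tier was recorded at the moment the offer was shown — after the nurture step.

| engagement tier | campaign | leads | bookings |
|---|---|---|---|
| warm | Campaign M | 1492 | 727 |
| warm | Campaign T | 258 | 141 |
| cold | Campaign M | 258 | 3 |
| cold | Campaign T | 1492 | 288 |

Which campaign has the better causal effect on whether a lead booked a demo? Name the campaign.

Campaign T is higher inside every engagement tier stratum but Campaign M is higher in aggregate. Whether to stratify depends on how engagement tier relates to the campaign.
Engagement tier is recorded after the campaign and is itself shifted by it — it sits on the causal path from campaign to outcome. Conditioning on a mediator would strip out part of the effect we want; the pooled comparison gives the total causal effect.
Pooled: Campaign M 41.7% vs Campaign T 24.5%; Campaign M is higher overall.

Campaign M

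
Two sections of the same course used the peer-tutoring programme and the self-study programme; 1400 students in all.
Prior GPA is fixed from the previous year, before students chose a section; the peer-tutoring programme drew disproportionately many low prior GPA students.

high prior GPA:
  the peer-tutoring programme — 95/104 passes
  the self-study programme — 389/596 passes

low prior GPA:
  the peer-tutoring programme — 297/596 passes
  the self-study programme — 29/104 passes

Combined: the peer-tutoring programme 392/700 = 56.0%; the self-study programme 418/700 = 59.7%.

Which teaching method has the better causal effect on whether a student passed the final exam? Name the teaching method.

The stratified and pooled comparisons disagree (the peer-tutoring programme wins within each prior GPA band; the self-study programme wins overall), so the answer turns on the causal role of prior GPA band.
Prior GPA band differs across teaching methods for reasons unrelated to any effect of the teaching method itself, and it separately predicts the outcome — a classic confounder. We must compare within prior GPA band levels.
Within each level — high prior GPA: 91.3% vs 65.3%; low prior GPA: 49.8% vs 27.9% — the peer-tutoring programme is higher every time.

the peer-tutoring programme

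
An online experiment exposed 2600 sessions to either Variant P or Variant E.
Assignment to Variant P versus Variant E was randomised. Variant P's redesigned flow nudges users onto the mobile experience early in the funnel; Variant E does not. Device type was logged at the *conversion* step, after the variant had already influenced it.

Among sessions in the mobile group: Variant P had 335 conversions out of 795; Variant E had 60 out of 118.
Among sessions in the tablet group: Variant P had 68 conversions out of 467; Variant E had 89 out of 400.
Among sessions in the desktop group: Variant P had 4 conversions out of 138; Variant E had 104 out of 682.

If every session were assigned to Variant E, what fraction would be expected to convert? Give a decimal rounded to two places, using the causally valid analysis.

The device type-specific comparison favours Variant E throughout, but the pooled figures favour Variant P. The question is whether to condition on device type.
Because the variant influences device type, device type is a post-treatment mediator, not a confounder. Stratifying on it would bias the estimate; the causal effect is the crude pooled difference.
So P(outcome | do(Variant E)) is just the pooled rate for Variant E: 253/1200 = 0.211.

0.21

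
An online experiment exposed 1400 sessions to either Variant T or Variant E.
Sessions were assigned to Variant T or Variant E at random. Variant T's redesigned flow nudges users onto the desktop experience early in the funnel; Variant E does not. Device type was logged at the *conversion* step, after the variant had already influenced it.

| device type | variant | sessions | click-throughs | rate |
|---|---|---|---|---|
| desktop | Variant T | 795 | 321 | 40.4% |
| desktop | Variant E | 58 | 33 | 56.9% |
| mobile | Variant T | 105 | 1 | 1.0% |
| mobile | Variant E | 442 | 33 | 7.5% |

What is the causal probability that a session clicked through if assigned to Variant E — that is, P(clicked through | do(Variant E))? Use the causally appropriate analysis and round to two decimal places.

0.13

The distribution of device type is itself part of what the variant does — it is an intermediate outcome. Holding it fixed would remove that part of the effect; the total effect is the pooled difference.
So P(outcome | do(Variant E)) is just the pooled rate for Variant E: 66/500 = 0.132.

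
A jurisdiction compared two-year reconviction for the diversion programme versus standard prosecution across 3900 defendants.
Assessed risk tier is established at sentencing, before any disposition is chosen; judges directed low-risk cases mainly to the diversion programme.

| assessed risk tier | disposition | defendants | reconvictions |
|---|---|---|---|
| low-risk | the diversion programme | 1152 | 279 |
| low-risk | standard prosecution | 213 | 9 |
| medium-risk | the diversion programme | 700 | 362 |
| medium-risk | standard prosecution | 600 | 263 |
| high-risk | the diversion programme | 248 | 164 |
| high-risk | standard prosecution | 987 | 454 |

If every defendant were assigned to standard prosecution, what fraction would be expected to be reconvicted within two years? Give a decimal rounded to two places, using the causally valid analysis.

0.31

Assessed risk tier differs across dispositions for reasons unrelated to any effect of the disposition itself, and it separately predicts the outcome — a classic confounder. We must compare within assessed risk tier levels.
Standardising standard prosecution to the population assessed risk tier mix: 0.350·9/213 + 0.333·263/600 + 0.317·454/987 = 0.307.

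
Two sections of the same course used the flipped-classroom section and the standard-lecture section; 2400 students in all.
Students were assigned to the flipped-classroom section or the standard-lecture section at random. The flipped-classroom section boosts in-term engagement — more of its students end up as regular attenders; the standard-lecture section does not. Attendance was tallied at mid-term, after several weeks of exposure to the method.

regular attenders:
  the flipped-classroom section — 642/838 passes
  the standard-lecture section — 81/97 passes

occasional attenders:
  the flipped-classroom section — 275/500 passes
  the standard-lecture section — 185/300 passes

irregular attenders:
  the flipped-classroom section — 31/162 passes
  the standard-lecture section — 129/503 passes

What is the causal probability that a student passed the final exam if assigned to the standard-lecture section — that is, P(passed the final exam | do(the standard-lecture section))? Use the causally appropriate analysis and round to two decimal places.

Stratifying would compare teaching methods among students the teaching methods themselves sorted into mid-term attendance groups — a form of selection on an intermediate. The unconditioned pooled rates give the total causal effect.
So P(outcome | do(the standard-lecture section)) is just the pooled rate for the standard-lecture section: 395/900 = 0.439.

0.44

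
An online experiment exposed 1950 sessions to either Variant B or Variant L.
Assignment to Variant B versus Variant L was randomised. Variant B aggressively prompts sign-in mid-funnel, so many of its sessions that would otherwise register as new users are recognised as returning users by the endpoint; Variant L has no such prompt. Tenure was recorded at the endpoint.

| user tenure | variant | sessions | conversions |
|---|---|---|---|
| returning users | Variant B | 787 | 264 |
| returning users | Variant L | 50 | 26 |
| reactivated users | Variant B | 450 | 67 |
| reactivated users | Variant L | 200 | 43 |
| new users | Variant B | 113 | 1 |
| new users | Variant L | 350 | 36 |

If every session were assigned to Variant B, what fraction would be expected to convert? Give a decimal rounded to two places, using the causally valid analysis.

0.25

Variant L is higher inside every user tenure stratum but Variant B is higher in aggregate. Whether to stratify depends on how user tenure relates to the variant.
Because the variant influences user tenure, user tenure is a post-treatment mediator, not a confounder. Stratifying on it would bias the estimate; the causal effect is the crude pooled difference.
So P(outcome | do(Variant B)) is just the pooled rate for Variant B: 332/1350 = 0.246.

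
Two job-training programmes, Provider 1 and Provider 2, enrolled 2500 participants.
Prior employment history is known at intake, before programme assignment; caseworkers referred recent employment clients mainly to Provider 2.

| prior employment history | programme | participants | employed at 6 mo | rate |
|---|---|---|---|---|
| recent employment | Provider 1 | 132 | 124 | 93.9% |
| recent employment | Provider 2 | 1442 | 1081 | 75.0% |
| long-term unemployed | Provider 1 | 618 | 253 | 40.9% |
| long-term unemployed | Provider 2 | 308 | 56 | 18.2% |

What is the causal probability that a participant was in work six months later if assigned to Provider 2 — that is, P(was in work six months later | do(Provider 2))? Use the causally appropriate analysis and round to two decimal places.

Here prior employment history is a common cause — it drives both which programme a case falls under and the outcome. The crude comparison mixes populations; the stratum-specific rates are the causally relevant ones.
Standardising Provider 2 to the population prior employment history mix: 0.630·1081/1442 + 0.370·56/308 = 0.539.

0.54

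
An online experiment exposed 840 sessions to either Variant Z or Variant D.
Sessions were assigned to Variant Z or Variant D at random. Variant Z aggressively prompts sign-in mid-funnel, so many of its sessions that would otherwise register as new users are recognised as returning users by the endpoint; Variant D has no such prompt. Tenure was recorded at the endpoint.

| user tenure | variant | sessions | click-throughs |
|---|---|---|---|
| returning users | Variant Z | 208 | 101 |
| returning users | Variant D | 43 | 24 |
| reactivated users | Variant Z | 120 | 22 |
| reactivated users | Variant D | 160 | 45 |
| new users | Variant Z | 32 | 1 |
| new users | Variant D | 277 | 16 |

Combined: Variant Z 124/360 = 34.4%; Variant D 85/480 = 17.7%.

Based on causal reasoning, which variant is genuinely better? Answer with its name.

Variant Z

The stratified and pooled comparisons disagree (Variant D wins within each user tenure; Variant Z wins overall), so the answer turns on the causal role of user tenure.
User tenure is downstream of the variant. One should not condition on a consequence of treatment, so the overall rates are the right comparison.
Pooled: Variant Z 34.4% vs Variant D 17.7%; Variant Z is higher overall.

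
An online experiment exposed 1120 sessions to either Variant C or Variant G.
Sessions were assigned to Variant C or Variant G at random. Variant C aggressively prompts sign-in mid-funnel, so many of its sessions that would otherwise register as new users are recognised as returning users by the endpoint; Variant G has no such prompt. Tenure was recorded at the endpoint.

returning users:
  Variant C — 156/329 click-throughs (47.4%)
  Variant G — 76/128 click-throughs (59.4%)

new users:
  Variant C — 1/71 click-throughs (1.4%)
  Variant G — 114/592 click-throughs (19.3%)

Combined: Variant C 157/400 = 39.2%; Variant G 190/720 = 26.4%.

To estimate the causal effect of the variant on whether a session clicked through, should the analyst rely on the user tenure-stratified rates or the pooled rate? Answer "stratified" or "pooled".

The distribution of user tenure is itself part of what the variant does — it is an intermediate outcome. Holding it fixed would remove that part of the effect; the total effect is the pooled difference.
Pooled: Variant C 39.2% vs Variant G 26.4%; Variant C is higher overall.

pooled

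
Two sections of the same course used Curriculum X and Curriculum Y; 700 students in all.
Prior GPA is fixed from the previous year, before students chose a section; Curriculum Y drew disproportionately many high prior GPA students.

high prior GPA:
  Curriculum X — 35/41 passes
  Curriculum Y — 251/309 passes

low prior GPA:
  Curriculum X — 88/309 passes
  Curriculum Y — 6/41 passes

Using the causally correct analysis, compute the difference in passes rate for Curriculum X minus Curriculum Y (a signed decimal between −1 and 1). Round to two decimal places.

+0.09

The stratified and pooled comparisons disagree (Curriculum X wins within each prior GPA band; Curriculum Y wins overall), so the answer turns on the causal role of prior GPA band.
Prior GPA band is set before the teaching method has any effect — it is not caused by the teaching method — and it independently drives the outcome. That makes it a confounder, so the causal comparison is within prior GPA band levels.
Adjusting over the population distribution of prior GPA band: 0.500·(0.854−0.812) + 0.500·(0.285−0.146) = +0.090.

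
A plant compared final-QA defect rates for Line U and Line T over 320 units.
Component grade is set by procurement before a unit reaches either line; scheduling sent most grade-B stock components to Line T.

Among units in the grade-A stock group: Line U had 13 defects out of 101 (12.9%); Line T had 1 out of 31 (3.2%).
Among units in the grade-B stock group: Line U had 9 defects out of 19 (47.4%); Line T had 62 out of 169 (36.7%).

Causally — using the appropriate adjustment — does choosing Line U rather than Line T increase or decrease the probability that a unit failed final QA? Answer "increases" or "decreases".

Here component grade is a common cause — it drives both which line a case falls under and the outcome. The crude comparison mixes populations; the stratum-specific rates are the causally relevant ones.
Within each level — grade-A stock: 12.9% vs 3.2%; grade-B stock: 47.4% vs 36.7% — Line T is lower every time.

increases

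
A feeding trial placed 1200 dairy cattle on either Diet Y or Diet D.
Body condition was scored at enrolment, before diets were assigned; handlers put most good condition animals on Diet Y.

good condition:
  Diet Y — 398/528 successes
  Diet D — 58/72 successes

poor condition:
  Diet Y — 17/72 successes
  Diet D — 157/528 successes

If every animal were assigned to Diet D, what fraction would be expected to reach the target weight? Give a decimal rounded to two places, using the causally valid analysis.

0.55

Within every starting body condition level Diet D has the higher rate, yet pooled Diet Y does — Simpson's reversal.
Nothing the diet does changes starting body condition; the imbalance is an allocation artefact. With starting body condition also predicting the outcome, the pooled figure is confounded, and the within-stratum comparison is the causal one.
Standardising Diet D to the population starting body condition mix: 0.500·58/72 + 0.500·157/528 = 0.551.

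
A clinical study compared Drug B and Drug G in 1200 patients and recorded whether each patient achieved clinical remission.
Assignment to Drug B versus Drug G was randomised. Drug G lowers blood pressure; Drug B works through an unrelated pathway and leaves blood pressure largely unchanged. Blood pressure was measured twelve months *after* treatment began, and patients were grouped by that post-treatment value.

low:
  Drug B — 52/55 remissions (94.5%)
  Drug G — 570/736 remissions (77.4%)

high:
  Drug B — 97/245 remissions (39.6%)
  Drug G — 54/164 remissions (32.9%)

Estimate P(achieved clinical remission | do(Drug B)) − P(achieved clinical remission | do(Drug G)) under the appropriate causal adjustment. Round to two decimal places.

Drug B is higher inside every blood pressure stratum but Drug G is higher in aggregate. Whether to stratify depends on how blood pressure relates to the drug.
The distribution of blood pressure is itself part of what the drug does — it is an intermediate outcome. Holding it fixed would remove that part of the effect; the total effect is the pooled difference.
The causal difference is the pooled difference: 0.497 − 0.693 = -0.197.

-0.20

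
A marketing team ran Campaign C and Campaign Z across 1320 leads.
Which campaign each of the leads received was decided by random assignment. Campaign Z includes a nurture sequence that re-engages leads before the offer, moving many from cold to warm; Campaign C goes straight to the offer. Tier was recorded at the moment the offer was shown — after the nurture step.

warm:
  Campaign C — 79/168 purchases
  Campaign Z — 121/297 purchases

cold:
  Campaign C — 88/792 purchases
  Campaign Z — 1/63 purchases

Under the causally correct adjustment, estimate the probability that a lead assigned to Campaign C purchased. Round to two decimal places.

The engagement tier-specific comparison favours Campaign C throughout, but the pooled figures favour Campaign Z. The question is whether to condition on engagement tier.
Engagement tier lies on the pathway campaign → engagement tier → outcome, so adjusting for it blocks the indirect effect. For the total causal effect of campaign, use the unadjusted pooled rates.
So P(outcome | do(Campaign C)) is just the pooled rate for Campaign C: 167/960 = 0.174.

0.17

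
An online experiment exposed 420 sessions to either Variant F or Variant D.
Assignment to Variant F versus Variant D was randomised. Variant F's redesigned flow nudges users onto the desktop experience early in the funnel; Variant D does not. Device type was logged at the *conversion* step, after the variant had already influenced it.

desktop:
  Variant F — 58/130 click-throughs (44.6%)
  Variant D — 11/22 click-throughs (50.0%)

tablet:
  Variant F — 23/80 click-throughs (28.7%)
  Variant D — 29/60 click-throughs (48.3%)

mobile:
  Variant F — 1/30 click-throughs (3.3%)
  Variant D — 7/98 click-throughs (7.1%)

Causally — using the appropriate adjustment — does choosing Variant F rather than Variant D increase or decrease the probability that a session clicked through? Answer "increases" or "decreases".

increases

Within every device type level Variant D has the higher rate, yet pooled Variant F does — Simpson's reversal.
Device type here is a post-treatment variable shaped by the variant; conditioning on it would introduce bias rather than remove it. The overall comparison is the causal one.
Pooled: Variant F 34.2% vs Variant D 26.1%; Variant F is higher overall.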